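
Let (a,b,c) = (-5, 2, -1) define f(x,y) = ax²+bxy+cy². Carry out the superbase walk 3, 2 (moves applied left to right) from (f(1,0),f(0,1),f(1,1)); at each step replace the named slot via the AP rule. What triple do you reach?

start (-5,-1,-4) = (f(1,0),f(0,1),f(1,1))
replace slot 3: 2·((-5)+(-1)) − (-4) = -8 → (-5,-1,-8)
replace slot 2: 2·((-5)+(-8)) − (-1) = -25 → (-5,-25,-8)

-5,-25,-8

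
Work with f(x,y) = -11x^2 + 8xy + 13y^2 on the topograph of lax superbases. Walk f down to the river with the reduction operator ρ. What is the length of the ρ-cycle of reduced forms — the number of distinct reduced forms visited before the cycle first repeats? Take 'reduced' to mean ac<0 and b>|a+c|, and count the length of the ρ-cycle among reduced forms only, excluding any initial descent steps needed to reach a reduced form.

D = 636, ⌊√D⌋ = 25
river: ρ → (13,18,-6)
river: ρ → (-6,18,13)
river: ρ → (13,8,-11)
river: ρ → (-11,14,10)
river: ρ → (10,6,-15)
river: ρ → (-15,24,1)
river: ρ → (1,24,-15)
river: ρ → (-15,6,10)
river: ρ → (10,14,-11)
river: ρ → (-11,8,13)
ρ-cycle length = 10 (tail of 0 descent steps not counted)

10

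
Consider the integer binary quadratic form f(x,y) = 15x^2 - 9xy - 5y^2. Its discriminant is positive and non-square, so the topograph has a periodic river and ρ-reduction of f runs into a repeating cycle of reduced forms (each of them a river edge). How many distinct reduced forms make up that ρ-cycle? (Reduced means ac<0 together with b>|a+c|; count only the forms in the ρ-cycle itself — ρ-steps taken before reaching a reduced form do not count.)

D = 381, ⌊√D⌋ = 19
descent: ρ → (-5,19,1)  [lands on river]
river: ρ → (1,19,-5)
river: ρ → (-5,11,13)
river: ρ → (13,15,-3)
river: ρ → (-3,15,13)
river: ρ → (13,11,-5)
ρ-cycle length = 6 (tail of 1 descent step not counted)

6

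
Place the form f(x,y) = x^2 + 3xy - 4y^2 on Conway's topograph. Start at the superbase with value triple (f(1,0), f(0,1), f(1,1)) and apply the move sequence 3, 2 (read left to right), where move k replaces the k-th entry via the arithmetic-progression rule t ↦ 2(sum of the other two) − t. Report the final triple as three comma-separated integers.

start (1,-4,0) = (f(1,0),f(0,1),f(1,1))
replace slot 3: 2·(1+(-4)) − 0 = -6 → (1,-4,-6)
replace slot 2: 2·(1+(-6)) − (-4) = -6 → (1,-6,-6)

1,-6,-6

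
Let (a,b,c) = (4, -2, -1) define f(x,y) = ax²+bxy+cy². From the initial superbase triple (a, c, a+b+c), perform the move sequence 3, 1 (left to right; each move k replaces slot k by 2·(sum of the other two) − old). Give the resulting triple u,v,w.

start (4,-1,1) = (f(1,0),f(0,1),f(1,1))
replace slot 3: 2·(4+(-1)) − 1 = 5 → (4,-1,5)
replace slot 1: 2·((-1)+5) − 4 = 4 → (4,-1,5)

4,-1,5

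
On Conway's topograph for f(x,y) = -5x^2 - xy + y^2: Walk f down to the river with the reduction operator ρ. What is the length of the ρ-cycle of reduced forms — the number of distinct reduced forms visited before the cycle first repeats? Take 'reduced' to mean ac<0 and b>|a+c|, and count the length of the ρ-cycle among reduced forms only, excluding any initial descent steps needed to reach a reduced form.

D = 21, ⌊√D⌋ = 4
descent: ρ → (1,3,-3)  [lands on river]
river: ρ → (-3,3,1)
ρ-cycle length = 2 (tail of 1 descent step not counted)

2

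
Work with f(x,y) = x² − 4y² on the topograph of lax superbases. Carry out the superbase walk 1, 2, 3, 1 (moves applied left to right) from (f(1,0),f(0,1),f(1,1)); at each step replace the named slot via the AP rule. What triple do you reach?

start (1,-4,-3) = (f(1,0),f(0,1),f(1,1))
replace slot 1: 2·((-4)+(-3)) − 1 = -15 → (-15,-4,-3)
replace slot 2: 2·((-15)+(-3)) − (-4) = -32 → (-15,-32,-3)
replace slot 3: 2·((-15)+(-32)) − (-3) = -91 → (-15,-32,-91)
replace slot 1: 2·((-32)+(-91)) − (-15) = -231 → (-231,-32,-91)

-231,-32,-91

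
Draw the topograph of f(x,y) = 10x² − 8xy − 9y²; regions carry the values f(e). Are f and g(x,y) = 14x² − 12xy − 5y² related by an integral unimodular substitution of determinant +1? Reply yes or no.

D₁ = 424, D₂ = 424
river cycle of f (length 18): (-9, 8, 10), (10, 12, -7), (-7, 16, 6), (6, 20, -1), (-1, 20, 6), (6, 16, -7), (-7, 12, 10), (10, 8, -9), (-9, 10, 9), (9, 8, -10), … (8 more)
river cycle of g (length 14): (-5, 12, 14), (14, 16, -3), (-3, 20, 2), (2, 20, -3), (-3, 16, 14), (14, 12, -5), (-5, 18, 5), (5, 12, -14), (-14, 16, 3), (3, 20, -2), … (4 more)
cycles differ ⇒ inequivalent

no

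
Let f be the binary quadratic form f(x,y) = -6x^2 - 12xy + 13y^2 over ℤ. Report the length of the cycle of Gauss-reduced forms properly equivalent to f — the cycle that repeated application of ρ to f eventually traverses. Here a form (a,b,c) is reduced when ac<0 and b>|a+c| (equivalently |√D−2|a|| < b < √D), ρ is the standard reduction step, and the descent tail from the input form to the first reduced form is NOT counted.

D = 456, ⌊√D⌋ = 21
descent: ρ → (13,12,-6)  [lands on river]
river: ρ → (-6,12,13)
river: ρ → (13,14,-5)
river: ρ → (-5,16,10)
river: ρ → (10,4,-11)
river: ρ → (-11,18,3)
river: ρ → (3,18,-11)
river: ρ → (-11,4,10)
river: ρ → (10,16,-5)
river: ρ → (-5,14,13)
ρ-cycle length = 10 (tail of 1 descent step not counted)

10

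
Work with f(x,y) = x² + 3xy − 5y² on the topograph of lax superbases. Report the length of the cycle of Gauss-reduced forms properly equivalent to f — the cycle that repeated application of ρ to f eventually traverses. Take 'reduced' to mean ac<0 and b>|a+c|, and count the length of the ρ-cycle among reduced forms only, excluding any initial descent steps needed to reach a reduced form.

D = 29, ⌊√D⌋ = 5
descent: ρ → (-5,-3,1)
descent: ρ → (1,5,-1)  [lands on river]
river: ρ → (-1,5,1)
ρ-cycle length = 2 (tail of 2 descent steps not counted)

2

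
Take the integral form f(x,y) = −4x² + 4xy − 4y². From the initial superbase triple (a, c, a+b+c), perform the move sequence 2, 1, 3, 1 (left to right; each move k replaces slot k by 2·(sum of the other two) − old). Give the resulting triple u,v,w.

start (-4,-4,-4) = (f(1,0),f(0,1),f(1,1))
replace slot 2: 2·((-4)+(-4)) − (-4) = -12 → (-4,-12,-4)
replace slot 1: 2·((-12)+(-4)) − (-4) = -28 → (-28,-12,-4)
replace slot 3: 2·((-28)+(-12)) − (-4) = -76 → (-28,-12,-76)
replace slot 1: 2·((-12)+(-76)) − (-28) = -148 → (-148,-12,-76)

-148,-12,-76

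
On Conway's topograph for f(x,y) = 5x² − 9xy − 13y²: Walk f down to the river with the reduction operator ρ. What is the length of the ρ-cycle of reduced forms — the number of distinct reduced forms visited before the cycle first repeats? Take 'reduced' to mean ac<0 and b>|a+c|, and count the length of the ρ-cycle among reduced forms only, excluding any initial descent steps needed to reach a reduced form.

D = 341, ⌊√D⌋ = 18
descent: ρ → (-13,9,5)  [lands on river]
river: ρ → (5,11,-11)
river: ρ → (-11,11,5)
river: ρ → (5,9,-13)
river: ρ → (-13,17,1)
river: ρ → (1,17,-13)
ρ-cycle length = 6 (tail of 1 descent step not counted)

6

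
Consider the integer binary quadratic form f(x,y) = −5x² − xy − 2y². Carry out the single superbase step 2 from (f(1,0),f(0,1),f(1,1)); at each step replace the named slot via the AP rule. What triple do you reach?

start (-5,-2,-8) = (f(1,0),f(0,1),f(1,1))
replace slot 2: 2·((-5)+(-8)) − (-2) = -24 → (-5,-24,-8)

-5,-24,-8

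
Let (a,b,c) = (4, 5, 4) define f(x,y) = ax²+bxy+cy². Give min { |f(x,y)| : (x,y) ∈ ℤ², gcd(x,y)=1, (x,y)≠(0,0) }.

translate: b→-3 (≡5 mod 8), so (4,5,4)→(4,-3,3)
flip: (4,-3,3)→(3,3,4)
reduced (well bottom): (3,3,4) with a≤c, −a<b≤a
well minimum = a = 3

3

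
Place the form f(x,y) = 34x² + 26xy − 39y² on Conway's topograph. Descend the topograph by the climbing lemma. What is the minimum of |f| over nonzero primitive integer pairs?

river: ρ → (-39,52,21)
river: ρ → (21,74,-6)
river: ρ → (-6,70,45)
river: ρ → (45,20,-31)
river: ρ → (-31,42,34)
river: ρ → (34,26,-39)
closes: descent 0, river 6
min |a| on river = 6

6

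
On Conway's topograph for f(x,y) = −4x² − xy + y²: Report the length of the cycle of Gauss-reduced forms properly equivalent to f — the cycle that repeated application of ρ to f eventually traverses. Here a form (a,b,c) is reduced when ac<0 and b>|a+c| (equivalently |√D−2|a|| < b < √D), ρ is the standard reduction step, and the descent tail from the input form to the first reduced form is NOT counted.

D = 17, ⌊√D⌋ = 4
descent: ρ → (1,3,-2)  [lands on river]
river: ρ → (-2,1,2)
river: ρ → (2,3,-1)
river: ρ → (-1,3,2)
river: ρ → (2,1,-2)
river: ρ → (-2,3,1)
ρ-cycle length = 6 (tail of 1 descent step not counted)

6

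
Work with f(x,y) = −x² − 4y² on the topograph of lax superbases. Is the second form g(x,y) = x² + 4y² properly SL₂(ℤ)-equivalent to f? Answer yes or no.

D₁ = -16, D₂ = -16
f is negative-definite; reduce −f:
−f: reduced (well bottom): (1,0,4) with a≤c, −a<b≤a
flip sign back: reduced form of f is (-1,0,-4)
g: reduced (well bottom): (1,0,4) with a≤c, −a<b≤a
reduced forms (-1, 0, -4) vs (1, 0, 4) ⇒ inequivalent

no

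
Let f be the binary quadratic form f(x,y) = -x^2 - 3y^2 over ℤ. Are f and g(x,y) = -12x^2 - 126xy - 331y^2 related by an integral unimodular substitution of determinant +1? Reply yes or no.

D₁ = -12, D₂ = -12
f is negative-definite; reduce −f:
−f: reduced (well bottom): (1,0,3) with a≤c, −a<b≤a
flip sign back: reduced form of f is (-1,0,-3)
g is negative-definite; reduce −g:
−g: translate: b→6 (≡126 mod 24), so (12,126,331)→(12,6,1)
−g: flip: (12,6,1)→(1,-6,12)
−g: translate: b→0 (≡-6 mod 2), so (1,-6,12)→(1,0,3)
−g: reduced (well bottom): (1,0,3) with a≤c, −a<b≤a
flip sign back: reduced form of g is (-1,0,-3)
reduced forms (-1, 0, -3) vs (-1, 0, -3) ⇒ equivalent

yes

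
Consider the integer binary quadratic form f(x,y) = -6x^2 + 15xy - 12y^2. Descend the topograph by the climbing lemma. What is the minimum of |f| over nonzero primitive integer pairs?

translate: b→-3 (≡-15 mod 12), so (6,-15,12)→(6,-3,3)
flip: (6,-3,3)→(3,3,6)
reduced (well bottom): (3,3,6) with a≤c, −a<b≤a
well minimum |f| = |-3| = 3 (negative-definite)

3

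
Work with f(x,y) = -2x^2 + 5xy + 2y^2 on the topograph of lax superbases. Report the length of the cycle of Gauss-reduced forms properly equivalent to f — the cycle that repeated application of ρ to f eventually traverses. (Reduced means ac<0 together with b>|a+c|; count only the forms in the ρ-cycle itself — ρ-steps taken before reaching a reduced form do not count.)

D = 41, ⌊√D⌋ = 6
river: ρ → (2,3,-4)
river: ρ → (-4,5,1)
river: ρ → (1,5,-4)
river: ρ → (-4,3,2)
river: ρ → (2,5,-2)
river: ρ → (-2,3,4)
river: ρ → (4,5,-1)
river: ρ → (-1,5,4)
river: ρ → (4,3,-2)
river: ρ → (-2,5,2)
ρ-cycle length = 10 (tail of 0 descent steps not counted)

10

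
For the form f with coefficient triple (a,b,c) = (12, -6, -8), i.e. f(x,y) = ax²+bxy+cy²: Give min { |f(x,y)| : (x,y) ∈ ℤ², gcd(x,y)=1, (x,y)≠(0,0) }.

descent: ρ → (-8,6,12)  [lands on river]
river: ρ → (12,18,-2)
river: ρ → (-2,18,12)
river: ρ → (12,6,-8)
river: ρ → (-8,10,10)
river: ρ → (10,10,-8)
closes: descent 1, river 6
min |a| on river = 2

2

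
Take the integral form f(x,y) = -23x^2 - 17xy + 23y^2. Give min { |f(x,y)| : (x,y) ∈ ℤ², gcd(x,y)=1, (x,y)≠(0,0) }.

descent: ρ → (23,17,-23)  [lands on river]
river: ρ → (-23,29,17)
river: ρ → (17,39,-13)
river: ρ → (-13,39,17)
river: ρ → (17,29,-23)
river: ρ → (-23,17,23)
river: ρ → (23,29,-17)
river: ρ → (-17,39,13)
river: ρ → (13,39,-17)
river: ρ → (-17,29,23)
closes: descent 1, river 10
min |a| on river = 13

13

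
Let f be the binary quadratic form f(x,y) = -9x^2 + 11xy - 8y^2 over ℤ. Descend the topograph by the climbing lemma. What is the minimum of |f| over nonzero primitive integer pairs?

translate: b→7 (≡-11 mod 18), so (9,-11,8)→(9,7,6)
flip: (9,7,6)→(6,-7,9)
translate: b→5 (≡-7 mod 12), so (6,-7,9)→(6,5,8)
reduced (well bottom): (6,5,8) with a≤c, −a<b≤a
well minimum |f| = |-6| = 6 (negative-definite)

6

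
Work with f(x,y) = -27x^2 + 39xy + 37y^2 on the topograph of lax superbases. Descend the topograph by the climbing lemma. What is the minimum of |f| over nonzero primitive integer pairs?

river: ρ → (37,35,-29)
river: ρ → (-29,23,43)
river: ρ → (43,63,-9)
river: ρ → (-9,63,43)
river: ρ → (43,23,-29)
river: ρ → (-29,35,37)
river: ρ → (37,39,-27)
river: ρ → (-27,69,7)
river: ρ → (7,71,-17)
river: ρ → (-17,65,19)
river: ρ → (19,49,-41)
river: ρ → (-41,33,27)
river: ρ → (27,21,-47)
river: ρ → (-47,73,1)
river: ρ → (1,73,-47)
river: ρ → (-47,21,27)
river: ρ → (27,33,-41)
river: ρ → (-41,49,19)
river: ρ → (19,65,-17)
river: ρ → (-17,71,7)
river: ρ → (7,69,-27)
river: ρ → (-27,39,37)
closes: descent 0, river 22
min |a| on river = 1

1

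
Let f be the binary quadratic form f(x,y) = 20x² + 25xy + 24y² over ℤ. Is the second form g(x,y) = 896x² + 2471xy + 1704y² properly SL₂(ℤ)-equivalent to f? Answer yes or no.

D₁ = -1295, D₂ = -1295
f: translate: b→-15 (≡25 mod 40), so (20,25,24)→(20,-15,19)
f: flip: (20,-15,19)→(19,15,20)
f: reduced (well bottom): (19,15,20) with a≤c, −a<b≤a
g: translate: b→679 (≡2471 mod 1792), so (896,2471,1704)→(896,679,129)
g: flip: (896,679,129)→(129,-679,896)
g: translate: b→95 (≡-679 mod 258), so (129,-679,896)→(129,95,20)
g: flip: (129,95,20)→(20,-95,129)
g: translate: b→-15 (≡-95 mod 40), so (20,-95,129)→(20,-15,19)
g: flip: (20,-15,19)→(19,15,20)
g: reduced (well bottom): (19,15,20) with a≤c, −a<b≤a
reduced forms (19, 15, 20) vs (19, 15, 20) ⇒ equivalent

yes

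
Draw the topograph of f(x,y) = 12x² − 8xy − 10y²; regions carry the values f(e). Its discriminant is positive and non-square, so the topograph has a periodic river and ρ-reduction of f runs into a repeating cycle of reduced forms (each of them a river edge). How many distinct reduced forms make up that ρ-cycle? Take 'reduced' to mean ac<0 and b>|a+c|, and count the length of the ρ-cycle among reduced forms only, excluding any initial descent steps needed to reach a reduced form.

D = 544, ⌊√D⌋ = 23
descent: ρ → (-10,8,12)  [lands on river]
river: ρ → (12,16,-6)
river: ρ → (-6,20,6)
river: ρ → (6,16,-12)
river: ρ → (-12,8,10)
river: ρ → (10,12,-10)
ρ-cycle length = 6 (tail of 1 descent step not counted)

6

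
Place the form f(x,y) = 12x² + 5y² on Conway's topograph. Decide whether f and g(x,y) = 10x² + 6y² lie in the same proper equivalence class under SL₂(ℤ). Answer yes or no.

D₁ = -240, D₂ = -240
f: flip: (12,0,5)→(5,0,12)
f: reduced (well bottom): (5,0,12) with a≤c, −a<b≤a
g: flip: (10,0,6)→(6,0,10)
g: reduced (well bottom): (6,0,10) with a≤c, −a<b≤a
reduced forms (5, 0, 12) vs (6, 0, 10) ⇒ inequivalent

no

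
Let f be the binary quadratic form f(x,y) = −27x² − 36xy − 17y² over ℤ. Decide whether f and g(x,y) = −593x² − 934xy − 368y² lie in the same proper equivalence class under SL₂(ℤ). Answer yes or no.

D₁ = -540, D₂ = -540
f is negative-definite; reduce −f:
−f: translate: b→-18 (≡36 mod 54), so (27,36,17)→(27,-18,8)
−f: flip: (27,-18,8)→(8,18,27)
−f: translate: b→2 (≡18 mod 16), so (8,18,27)→(8,2,17)
−f: reduced (well bottom): (8,2,17) with a≤c, −a<b≤a
flip sign back: reduced form of f is (-8,-2,-17)
g is negative-definite; reduce −g:
−g: translate: b→-252 (≡934 mod 1186), so (593,934,368)→(593,-252,27)
−g: flip: (593,-252,27)→(27,252,593)
−g: translate: b→-18 (≡252 mod 54), so (27,252,593)→(27,-18,8)
−g: flip: (27,-18,8)→(8,18,27)
−g: translate: b→2 (≡18 mod 16), so (8,18,27)→(8,2,17)
−g: reduced (well bottom): (8,2,17) with a≤c, −a<b≤a
flip sign back: reduced form of g is (-8,-2,-17)
reduced forms (-8, -2, -17) vs (-8, -2, -17) ⇒ equivalent

yes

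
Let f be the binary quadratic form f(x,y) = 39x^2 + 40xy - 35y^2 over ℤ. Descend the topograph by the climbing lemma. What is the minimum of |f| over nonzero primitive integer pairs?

river: ρ → (-35,30,44)
river: ρ → (44,58,-21)
river: ρ → (-21,68,29)
river: ρ → (29,48,-41)
river: ρ → (-41,34,36)
river: ρ → (36,38,-39)
river: ρ → (-39,40,35)
river: ρ → (35,30,-44)
river: ρ → (-44,58,21)
river: ρ → (21,68,-29)
river: ρ → (-29,48,41)
river: ρ → (41,34,-36)
river: ρ → (-36,38,39)
river: ρ → (39,40,-35)
closes: descent 0, river 14
min |a| on river = 21

21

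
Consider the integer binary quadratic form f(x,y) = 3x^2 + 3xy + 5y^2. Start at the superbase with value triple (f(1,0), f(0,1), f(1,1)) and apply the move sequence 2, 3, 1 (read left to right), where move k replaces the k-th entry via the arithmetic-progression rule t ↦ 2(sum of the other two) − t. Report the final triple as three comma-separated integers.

start (3,5,11) = (f(1,0),f(0,1),f(1,1))
replace slot 2: 2·(3+11) − 5 = 23 → (3,23,11)
replace slot 3: 2·(3+23) − 11 = 41 → (3,23,41)
replace slot 1: 2·(23+41) − 3 = 125 → (125,23,41)

125,23,41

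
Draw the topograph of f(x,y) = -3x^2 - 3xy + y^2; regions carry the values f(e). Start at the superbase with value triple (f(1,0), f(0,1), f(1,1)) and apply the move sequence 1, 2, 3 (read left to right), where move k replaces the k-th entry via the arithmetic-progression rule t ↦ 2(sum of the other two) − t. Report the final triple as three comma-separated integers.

start (-3,1,-5) = (f(1,0),f(0,1),f(1,1))
replace slot 1: 2·(1+(-5)) − (-3) = -5 → (-5,1,-5)
replace slot 2: 2·((-5)+(-5)) − 1 = -21 → (-5,-21,-5)
replace slot 3: 2·((-5)+(-21)) − (-5) = -47 → (-5,-21,-47)

-5,-21,-47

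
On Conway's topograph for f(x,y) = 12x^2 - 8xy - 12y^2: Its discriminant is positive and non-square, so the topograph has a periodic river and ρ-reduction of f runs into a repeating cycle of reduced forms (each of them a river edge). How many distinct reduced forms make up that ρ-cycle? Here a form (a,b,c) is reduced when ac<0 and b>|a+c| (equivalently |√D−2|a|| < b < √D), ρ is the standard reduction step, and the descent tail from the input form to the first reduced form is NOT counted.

D = 640, ⌊√D⌋ = 25
descent: ρ → (-12,8,12)  [lands on river]
river: ρ → (12,16,-8)
river: ρ → (-8,16,12)
river: ρ → (12,8,-12)
river: ρ → (-12,16,8)
river: ρ → (8,16,-12)
ρ-cycle length = 6 (tail of 1 descent step not counted)

6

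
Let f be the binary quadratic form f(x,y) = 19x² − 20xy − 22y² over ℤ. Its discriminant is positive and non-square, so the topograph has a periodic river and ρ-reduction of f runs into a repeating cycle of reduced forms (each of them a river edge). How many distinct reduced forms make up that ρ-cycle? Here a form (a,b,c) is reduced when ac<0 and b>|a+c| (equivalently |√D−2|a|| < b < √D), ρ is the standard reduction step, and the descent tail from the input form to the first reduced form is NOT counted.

D = 2072, ⌊√D⌋ = 45
descent: ρ → (-22,20,19)  [lands on river]
river: ρ → (19,18,-23)
river: ρ → (-23,28,14)
river: ρ → (14,28,-23)
river: ρ → (-23,18,19)
river: ρ → (19,20,-22)
river: ρ → (-22,24,17)
river: ρ → (17,44,-2)
river: ρ → (-2,44,17)
river: ρ → (17,24,-22)
ρ-cycle length = 10 (tail of 1 descent step not counted)

10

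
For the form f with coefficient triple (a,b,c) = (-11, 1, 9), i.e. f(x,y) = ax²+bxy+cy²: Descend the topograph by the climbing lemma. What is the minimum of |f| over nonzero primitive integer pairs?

descent: ρ → (9,17,-3)  [lands on river]
river: ρ → (-3,19,3)
river: ρ → (3,17,-9)
river: ρ → (-9,19,1)
river: ρ → (1,19,-9)
river: ρ → (-9,17,3)
river: ρ → (3,19,-3)
river: ρ → (-3,17,9)
river: ρ → (9,19,-1)
river: ρ → (-1,19,9)
closes: descent 1, river 10
min |a| on river = 1

1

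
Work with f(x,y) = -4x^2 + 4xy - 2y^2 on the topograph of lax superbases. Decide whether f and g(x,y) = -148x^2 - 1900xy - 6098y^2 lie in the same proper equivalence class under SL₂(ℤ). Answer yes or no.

D₁ = -16, D₂ = -16
f is negative-definite; reduce −f:
−f: translate: b→4 (≡-4 mod 8), so (4,-4,2)→(4,4,2)
−f: flip: (4,4,2)→(2,-4,4)
−f: translate: b→0 (≡-4 mod 4), so (2,-4,4)→(2,0,2)
−f: reduced (well bottom): (2,0,2) with a≤c, −a<b≤a
flip sign back: reduced form of f is (-2,0,-2)
g is negative-definite; reduce −g:
−g: translate: b→124 (≡1900 mod 296), so (148,1900,6098)→(148,124,26)
−g: flip: (148,124,26)→(26,-124,148)
−g: translate: b→-20 (≡-124 mod 52), so (26,-124,148)→(26,-20,4)
−g: flip: (26,-20,4)→(4,20,26)
−g: translate: b→4 (≡20 mod 8), so (4,20,26)→(4,4,2)
−g: flip: (4,4,2)→(2,-4,4)
−g: translate: b→0 (≡-4 mod 4), so (2,-4,4)→(2,0,2)
−g: reduced (well bottom): (2,0,2) with a≤c, −a<b≤a
flip sign back: reduced form of g is (-2,0,-2)
reduced forms (-2, 0, -2) vs (-2, 0, -2) ⇒ equivalent

yes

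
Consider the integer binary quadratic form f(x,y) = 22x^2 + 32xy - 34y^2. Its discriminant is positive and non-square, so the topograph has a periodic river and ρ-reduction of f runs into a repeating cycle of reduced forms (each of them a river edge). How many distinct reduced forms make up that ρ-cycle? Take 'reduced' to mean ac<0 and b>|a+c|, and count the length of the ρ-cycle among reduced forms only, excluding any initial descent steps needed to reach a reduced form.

D = 4016, ⌊√D⌋ = 63
river: ρ → (-34,36,20)
river: ρ → (20,44,-26)
river: ρ → (-26,60,4)
river: ρ → (4,60,-26)
river: ρ → (-26,44,20)
river: ρ → (20,36,-34)
river: ρ → (-34,32,22)
river: ρ → (22,56,-10)
river: ρ → (-10,44,52)
river: ρ → (52,60,-2)
river: ρ → (-2,60,52)
river: ρ → (52,44,-10)
river: ρ → (-10,56,22)
river: ρ → (22,32,-34)
ρ-cycle length = 14 (tail of 0 descent steps not counted)

14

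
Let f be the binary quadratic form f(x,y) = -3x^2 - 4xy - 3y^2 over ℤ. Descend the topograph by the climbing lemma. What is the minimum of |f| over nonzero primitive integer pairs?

translate: b→-2 (≡4 mod 6), so (3,4,3)→(3,-2,2)
flip: (3,-2,2)→(2,2,3)
reduced (well bottom): (2,2,3) with a≤c, −a<b≤a
well minimum |f| = |-2| = 2 (negative-definite)

2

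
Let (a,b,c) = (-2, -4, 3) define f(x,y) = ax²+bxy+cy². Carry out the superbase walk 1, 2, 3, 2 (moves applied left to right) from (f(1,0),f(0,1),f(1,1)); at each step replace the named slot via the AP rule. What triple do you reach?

start (-2,3,-3) = (f(1,0),f(0,1),f(1,1))
replace slot 1: 2·(3+(-3)) − (-2) = 2 → (2,3,-3)
replace slot 2: 2·(2+(-3)) − 3 = -5 → (2,-5,-3)
replace slot 3: 2·(2+(-5)) − (-3) = -3 → (2,-5,-3)
replace slot 2: 2·(2+(-3)) − (-5) = 3 → (2,3,-3)

2,3,-3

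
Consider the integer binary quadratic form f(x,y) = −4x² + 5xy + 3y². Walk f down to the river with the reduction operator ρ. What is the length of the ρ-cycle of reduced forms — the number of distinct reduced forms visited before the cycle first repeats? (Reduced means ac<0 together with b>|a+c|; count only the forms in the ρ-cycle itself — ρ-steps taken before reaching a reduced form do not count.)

D = 73, ⌊√D⌋ = 8
river: ρ → (3,7,-2)
river: ρ → (-2,5,6)
river: ρ → (6,7,-1)
river: ρ → (-1,7,6)
river: ρ → (6,5,-2)
river: ρ → (-2,7,3)
river: ρ → (3,5,-4)
river: ρ → (-4,3,4)
river: ρ → (4,5,-3)
river: ρ → (-3,7,2)
river: ρ → (2,5,-6)
river: ρ → (-6,7,1)
river: ρ → (1,7,-6)
river: ρ → (-6,5,2)
river: ρ → (2,7,-3)
river: ρ → (-3,5,4)
river: ρ → (4,3,-4)
river: ρ → (-4,5,3)
ρ-cycle length = 18 (tail of 0 descent steps not counted)

18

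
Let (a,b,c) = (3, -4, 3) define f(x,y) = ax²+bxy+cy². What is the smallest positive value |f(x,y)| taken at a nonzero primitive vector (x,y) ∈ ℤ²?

translate: b→2 (≡-4 mod 6), so (3,-4,3)→(3,2,2)
flip: (3,2,2)→(2,-2,3)
translate: b→2 (≡-2 mod 4), so (2,-2,3)→(2,2,3)
reduced (well bottom): (2,2,3) with a≤c, −a<b≤a
well minimum = a = 2

2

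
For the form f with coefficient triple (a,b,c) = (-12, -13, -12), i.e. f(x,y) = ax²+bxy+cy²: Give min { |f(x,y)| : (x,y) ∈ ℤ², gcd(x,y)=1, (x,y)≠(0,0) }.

translate: b→-11 (≡13 mod 24), so (12,13,12)→(12,-11,11)
flip: (12,-11,11)→(11,11,12)
reduced (well bottom): (11,11,12) with a≤c, −a<b≤a
well minimum |f| = |-11| = 11 (negative-definite)

11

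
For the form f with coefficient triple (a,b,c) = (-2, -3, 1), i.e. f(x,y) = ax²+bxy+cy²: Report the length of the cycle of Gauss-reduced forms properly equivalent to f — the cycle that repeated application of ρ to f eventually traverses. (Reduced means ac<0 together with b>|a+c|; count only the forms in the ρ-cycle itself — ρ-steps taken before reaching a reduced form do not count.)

D = 17, ⌊√D⌋ = 4
descent: ρ → (1,3,-2)  [lands on river]
river: ρ → (-2,1,2)
river: ρ → (2,3,-1)
river: ρ → (-1,3,2)
river: ρ → (2,1,-2)
river: ρ → (-2,3,1)
ρ-cycle length = 6 (tail of 1 descent step not counted)

6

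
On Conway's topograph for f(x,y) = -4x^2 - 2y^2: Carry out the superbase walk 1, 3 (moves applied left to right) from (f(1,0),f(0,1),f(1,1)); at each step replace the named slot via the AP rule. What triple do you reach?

start (-4,-2,-6) = (f(1,0),f(0,1),f(1,1))
replace slot 1: 2·((-2)+(-6)) − (-4) = -12 → (-12,-2,-6)
replace slot 3: 2·((-12)+(-2)) − (-6) = -22 → (-12,-2,-22)

-12,-2,-22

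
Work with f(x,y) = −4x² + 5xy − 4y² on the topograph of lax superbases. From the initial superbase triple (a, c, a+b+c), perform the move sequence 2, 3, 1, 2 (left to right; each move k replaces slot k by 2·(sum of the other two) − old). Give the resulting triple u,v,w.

start (-4,-4,-3) = (f(1,0),f(0,1),f(1,1))
replace slot 2: 2·((-4)+(-3)) − (-4) = -10 → (-4,-10,-3)
replace slot 3: 2·((-4)+(-10)) − (-3) = -25 → (-4,-10,-25)
replace slot 1: 2·((-10)+(-25)) − (-4) = -66 → (-66,-10,-25)
replace slot 2: 2·((-66)+(-25)) − (-10) = -172 → (-66,-172,-25)

-66,-172,-25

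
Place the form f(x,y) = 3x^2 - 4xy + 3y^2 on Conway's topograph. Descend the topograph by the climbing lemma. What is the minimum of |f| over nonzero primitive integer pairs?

translate: b→2 (≡-4 mod 6), so (3,-4,3)→(3,2,2)
flip: (3,2,2)→(2,-2,3)
translate: b→2 (≡-2 mod 4), so (2,-2,3)→(2,2,3)
reduced (well bottom): (2,2,3) with a≤c, −a<b≤a
well minimum = a = 2

2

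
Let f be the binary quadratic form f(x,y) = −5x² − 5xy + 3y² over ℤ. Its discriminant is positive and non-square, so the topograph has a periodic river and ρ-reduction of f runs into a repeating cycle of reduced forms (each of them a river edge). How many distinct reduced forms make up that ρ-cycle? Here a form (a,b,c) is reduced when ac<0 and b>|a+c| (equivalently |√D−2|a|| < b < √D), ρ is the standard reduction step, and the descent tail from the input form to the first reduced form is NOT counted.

D = 85, ⌊√D⌋ = 9
descent: ρ → (3,5,-5)  [lands on river]
river: ρ → (-5,5,3)
river: ρ → (3,7,-3)
river: ρ → (-3,5,5)
river: ρ → (5,5,-3)
river: ρ → (-3,7,3)
ρ-cycle length = 6 (tail of 1 descent step not counted)

6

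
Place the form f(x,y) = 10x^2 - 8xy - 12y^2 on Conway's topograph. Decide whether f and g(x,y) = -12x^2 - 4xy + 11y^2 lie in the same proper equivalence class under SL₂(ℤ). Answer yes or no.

D₁ = 544, D₂ = 544
river cycle of f (length 6): (-12, 8, 10), (10, 12, -10), (-10, 8, 12), (12, 16, -6), (-6, 20, 6), (6, 16, -12)
river cycle of g (length 4): (11, 4, -12), (-12, 20, 3), (3, 22, -5), (-5, 18, 11)
cycles differ ⇒ inequivalent

no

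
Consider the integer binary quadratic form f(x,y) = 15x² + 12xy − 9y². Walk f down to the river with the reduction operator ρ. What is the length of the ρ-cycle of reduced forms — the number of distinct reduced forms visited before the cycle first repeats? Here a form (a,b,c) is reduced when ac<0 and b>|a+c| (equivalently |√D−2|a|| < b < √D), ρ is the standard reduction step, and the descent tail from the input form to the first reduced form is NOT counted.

D = 684, ⌊√D⌋ = 26
river: ρ → (-9,24,3)
river: ρ → (3,24,-9)
river: ρ → (-9,12,15)
river: ρ → (15,18,-6)
river: ρ → (-6,18,15)
river: ρ → (15,12,-9)
ρ-cycle length = 6 (tail of 0 descent steps not counted)

6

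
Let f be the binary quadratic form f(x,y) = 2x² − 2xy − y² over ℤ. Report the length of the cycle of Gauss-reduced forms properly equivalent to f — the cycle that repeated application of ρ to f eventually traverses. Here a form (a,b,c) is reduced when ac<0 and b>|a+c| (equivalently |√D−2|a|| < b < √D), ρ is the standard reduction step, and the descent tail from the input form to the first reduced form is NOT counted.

D = 12, ⌊√D⌋ = 3
descent: ρ → (-1,2,2)  [lands on river]
river: ρ → (2,2,-1)
ρ-cycle length = 2 (tail of 1 descent step not counted)

2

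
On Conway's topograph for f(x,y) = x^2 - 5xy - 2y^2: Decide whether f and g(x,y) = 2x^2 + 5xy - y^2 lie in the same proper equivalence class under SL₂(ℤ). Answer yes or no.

D₁ = 33, D₂ = 33
river cycle of f (length 4): (-2, 5, 1), (1, 5, -2), (-2, 3, 3), (3, 3, -2)
river cycle of g (length 4): (-1, 5, 2), (2, 3, -3), (-3, 3, 2), (2, 5, -1)
cycles differ ⇒ inequivalent

no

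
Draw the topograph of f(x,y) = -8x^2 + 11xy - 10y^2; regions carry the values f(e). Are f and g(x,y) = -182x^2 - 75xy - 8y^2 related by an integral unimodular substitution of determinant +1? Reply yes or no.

D₁ = -199, D₂ = -199
f is negative-definite; reduce −f:
−f: translate: b→5 (≡-11 mod 16), so (8,-11,10)→(8,5,7)
−f: flip: (8,5,7)→(7,-5,8)
−f: reduced (well bottom): (7,-5,8) with a≤c, −a<b≤a
flip sign back: reduced form of f is (-7,5,-8)
g is negative-definite; reduce −g:
−g: flip: (182,75,8)→(8,-75,182)
−g: translate: b→5 (≡-75 mod 16), so (8,-75,182)→(8,5,7)
−g: flip: (8,5,7)→(7,-5,8)
−g: reduced (well bottom): (7,-5,8) with a≤c, −a<b≤a
flip sign back: reduced form of g is (-7,5,-8)
reduced forms (-7, 5, -8) vs (-7, 5, -8) ⇒ equivalent

yes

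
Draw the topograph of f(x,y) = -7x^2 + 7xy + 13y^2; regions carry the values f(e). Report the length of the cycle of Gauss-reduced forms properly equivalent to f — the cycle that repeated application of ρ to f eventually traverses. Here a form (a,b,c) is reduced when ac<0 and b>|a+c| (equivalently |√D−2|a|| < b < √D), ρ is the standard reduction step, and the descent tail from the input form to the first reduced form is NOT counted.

D = 413, ⌊√D⌋ = 20
river: ρ → (13,19,-1)
river: ρ → (-1,19,13)
river: ρ → (13,7,-7)
river: ρ → (-7,7,13)
ρ-cycle length = 4 (tail of 0 descent steps not counted)

4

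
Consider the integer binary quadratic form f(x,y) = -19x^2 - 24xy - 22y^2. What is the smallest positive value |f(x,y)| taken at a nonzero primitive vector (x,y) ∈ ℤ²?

translate: b→-14 (≡24 mod 38), so (19,24,22)→(19,-14,17)
flip: (19,-14,17)→(17,14,19)
reduced (well bottom): (17,14,19) with a≤c, −a<b≤a
well minimum |f| = |-17| = 17 (negative-definite)

17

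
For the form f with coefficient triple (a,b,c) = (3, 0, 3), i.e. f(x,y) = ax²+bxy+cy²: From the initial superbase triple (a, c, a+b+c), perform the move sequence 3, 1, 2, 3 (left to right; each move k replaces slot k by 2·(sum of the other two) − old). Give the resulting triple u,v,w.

start (3,3,6) = (f(1,0),f(0,1),f(1,1))
replace slot 3: 2·(3+3) − 6 = 6 → (3,3,6)
replace slot 1: 2·(3+6) − 3 = 15 → (15,3,6)
replace slot 2: 2·(15+6) − 3 = 39 → (15,39,6)
replace slot 3: 2·(15+39) − 6 = 102 → (15,39,102)

15,39,102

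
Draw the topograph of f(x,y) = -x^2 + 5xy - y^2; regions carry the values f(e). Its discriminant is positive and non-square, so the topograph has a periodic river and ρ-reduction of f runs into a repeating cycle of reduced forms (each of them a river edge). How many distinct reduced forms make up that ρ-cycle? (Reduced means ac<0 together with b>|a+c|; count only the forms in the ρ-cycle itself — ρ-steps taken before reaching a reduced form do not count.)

D = 21, ⌊√D⌋ = 4
descent: ρ → (-1,3,3)  [lands on river]
river: ρ → (3,3,-1)
ρ-cycle length = 2 (tail of 1 descent step not counted)

2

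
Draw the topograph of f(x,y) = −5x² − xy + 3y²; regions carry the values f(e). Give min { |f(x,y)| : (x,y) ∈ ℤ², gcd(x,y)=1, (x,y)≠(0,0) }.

descent: ρ → (3,7,-1)  [lands on river]
river: ρ → (-1,7,3)
river: ρ → (3,5,-3)
river: ρ → (-3,7,1)
river: ρ → (1,7,-3)
river: ρ → (-3,5,3)
closes: descent 1, river 6
min |a| on river = 1

1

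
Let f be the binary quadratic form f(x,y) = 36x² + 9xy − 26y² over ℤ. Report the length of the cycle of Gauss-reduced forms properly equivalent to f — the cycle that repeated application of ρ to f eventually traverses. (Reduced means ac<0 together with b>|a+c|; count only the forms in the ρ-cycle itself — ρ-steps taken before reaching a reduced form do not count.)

D = 3825, ⌊√D⌋ = 61
descent: ρ → (-26,43,19)  [lands on river]
river: ρ → (19,33,-36)
river: ρ → (-36,39,16)
river: ρ → (16,57,-9)
river: ρ → (-9,51,34)
river: ρ → (34,17,-26)
river: ρ → (-26,35,25)
river: ρ → (25,15,-36)
river: ρ → (-36,57,4)
river: ρ → (4,55,-50)
river: ρ → (-50,45,9)
river: ρ → (9,45,-50)
river: ρ → (-50,55,4)
river: ρ → (4,57,-36)
river: ρ → (-36,15,25)
river: ρ → (25,35,-26)
river: ρ → (-26,17,34)
river: ρ → (34,51,-9)
river: ρ → (-9,57,16)
river: ρ → (16,39,-36)
river: ρ → (-36,33,19)
river: ρ → (19,43,-26)
river: ρ → (-26,61,1)
river: ρ → (1,61,-26)
ρ-cycle length = 24 (tail of 1 descent step not counted)

24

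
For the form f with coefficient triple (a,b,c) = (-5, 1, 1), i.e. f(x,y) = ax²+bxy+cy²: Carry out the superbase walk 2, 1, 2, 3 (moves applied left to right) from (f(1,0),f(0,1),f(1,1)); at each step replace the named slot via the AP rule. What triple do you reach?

start (-5,1,-3) = (f(1,0),f(0,1),f(1,1))
replace slot 2: 2·((-5)+(-3)) − 1 = -17 → (-5,-17,-3)
replace slot 1: 2·((-17)+(-3)) − (-5) = -35 → (-35,-17,-3)
replace slot 2: 2·((-35)+(-3)) − (-17) = -59 → (-35,-59,-3)
replace slot 3: 2·((-35)+(-59)) − (-3) = -185 → (-35,-59,-185)

-35,-59,-185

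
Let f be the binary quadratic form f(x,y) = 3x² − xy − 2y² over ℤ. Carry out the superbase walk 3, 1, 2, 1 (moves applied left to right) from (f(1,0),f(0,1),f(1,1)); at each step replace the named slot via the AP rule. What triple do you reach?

start (3,-2,0) = (f(1,0),f(0,1),f(1,1))
replace slot 3: 2·(3+(-2)) − 0 = 2 → (3,-2,2)
replace slot 1: 2·((-2)+2) − 3 = -3 → (-3,-2,2)
replace slot 2: 2·((-3)+2) − (-2) = 0 → (-3,0,2)
replace slot 1: 2·(0+2) − (-3) = 7 → (7,0,2)

7,0,2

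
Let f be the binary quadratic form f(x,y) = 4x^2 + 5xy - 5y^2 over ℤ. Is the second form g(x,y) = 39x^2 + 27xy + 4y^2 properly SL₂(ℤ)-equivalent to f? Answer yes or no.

D₁ = 105, D₂ = 105
river cycle of f (length 6): (-5, 5, 4), (4, 3, -6), (-6, 9, 1), (1, 9, -6), (-6, 3, 4), (4, 5, -5)
river cycle of g (length 6): (4, 5, -5), (-5, 5, 4), (4, 3, -6), (-6, 9, 1), (1, 9, -6), (-6, 3, 4)
cycles coincide ⇒ equivalent

yes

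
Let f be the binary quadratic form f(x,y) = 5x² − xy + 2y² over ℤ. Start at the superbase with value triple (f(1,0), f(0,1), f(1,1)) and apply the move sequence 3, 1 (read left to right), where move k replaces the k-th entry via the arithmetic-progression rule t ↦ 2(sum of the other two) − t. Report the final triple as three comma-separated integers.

start (5,2,6) = (f(1,0),f(0,1),f(1,1))
replace slot 3: 2·(5+2) − 6 = 8 → (5,2,8)
replace slot 1: 2·(2+8) − 5 = 15 → (15,2,8)

15,2,8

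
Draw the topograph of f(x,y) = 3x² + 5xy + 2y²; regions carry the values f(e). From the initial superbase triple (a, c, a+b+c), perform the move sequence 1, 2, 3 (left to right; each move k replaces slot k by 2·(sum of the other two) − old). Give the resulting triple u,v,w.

start (3,2,10) = (f(1,0),f(0,1),f(1,1))
replace slot 1: 2·(2+10) − 3 = 21 → (21,2,10)
replace slot 2: 2·(21+10) − 2 = 60 → (21,60,10)
replace slot 3: 2·(21+60) − 10 = 152 → (21,60,152)

21,60,152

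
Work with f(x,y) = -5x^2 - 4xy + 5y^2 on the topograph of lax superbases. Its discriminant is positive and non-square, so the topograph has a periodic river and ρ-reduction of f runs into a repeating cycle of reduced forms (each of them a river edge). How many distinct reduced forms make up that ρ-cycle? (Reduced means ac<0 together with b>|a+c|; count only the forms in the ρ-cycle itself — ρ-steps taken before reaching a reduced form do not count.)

D = 116, ⌊√D⌋ = 10
descent: ρ → (5,4,-5)  [lands on river]
river: ρ → (-5,6,4)
river: ρ → (4,10,-1)
river: ρ → (-1,10,4)
river: ρ → (4,6,-5)
river: ρ → (-5,4,5)
river: ρ → (5,6,-4)
river: ρ → (-4,10,1)
river: ρ → (1,10,-4)
river: ρ → (-4,6,5)
ρ-cycle length = 10 (tail of 1 descent step not counted)

10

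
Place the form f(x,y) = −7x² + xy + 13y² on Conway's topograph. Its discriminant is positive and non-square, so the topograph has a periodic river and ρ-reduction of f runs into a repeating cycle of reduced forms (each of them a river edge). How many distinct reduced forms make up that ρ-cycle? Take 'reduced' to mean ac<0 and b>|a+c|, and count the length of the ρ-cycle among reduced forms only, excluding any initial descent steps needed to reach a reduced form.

D = 365, ⌊√D⌋ = 19
descent: ρ → (13,-1,-7)
descent: ρ → (-7,15,5)  [lands on river]
river: ρ → (5,15,-7)
river: ρ → (-7,13,7)
river: ρ → (7,15,-5)
river: ρ → (-5,15,7)
river: ρ → (7,13,-7)
ρ-cycle length = 6 (tail of 2 descent steps not counted)

6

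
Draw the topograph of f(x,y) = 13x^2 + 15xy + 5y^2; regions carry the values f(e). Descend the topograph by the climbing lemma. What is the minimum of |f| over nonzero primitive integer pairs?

translate: b→-11 (≡15 mod 26), so (13,15,5)→(13,-11,3)
flip: (13,-11,3)→(3,11,13)
translate: b→-1 (≡11 mod 6), so (3,11,13)→(3,-1,3)
flip: (3,-1,3)→(3,1,3)
reduced (well bottom): (3,1,3) with a≤c, −a<b≤a
well minimum = a = 3

3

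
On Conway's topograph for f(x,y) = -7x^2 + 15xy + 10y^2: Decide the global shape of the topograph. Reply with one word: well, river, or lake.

D = b²−4ac = 15² − 4·(-7)·10 = 505
D > 0 non-square ⇒ indefinite ⇒ periodic river

river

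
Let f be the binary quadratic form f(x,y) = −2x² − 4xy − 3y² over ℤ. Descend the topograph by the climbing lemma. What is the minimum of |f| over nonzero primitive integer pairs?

translate: b→0 (≡4 mod 4), so (2,4,3)→(2,0,1)
flip: (2,0,1)→(1,0,2)
reduced (well bottom): (1,0,2) with a≤c, −a<b≤a
well minimum |f| = |-1| = 1 (negative-definite)

1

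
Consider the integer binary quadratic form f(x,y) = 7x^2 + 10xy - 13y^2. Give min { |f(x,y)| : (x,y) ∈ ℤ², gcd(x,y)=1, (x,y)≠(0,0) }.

river: ρ → (-13,16,4)
river: ρ → (4,16,-13)
river: ρ → (-13,10,7)
river: ρ → (7,18,-5)
river: ρ → (-5,12,16)
river: ρ → (16,20,-1)
river: ρ → (-1,20,16)
river: ρ → (16,12,-5)
river: ρ → (-5,18,7)
river: ρ → (7,10,-13)
closes: descent 0, river 10
min |a| on river = 1

1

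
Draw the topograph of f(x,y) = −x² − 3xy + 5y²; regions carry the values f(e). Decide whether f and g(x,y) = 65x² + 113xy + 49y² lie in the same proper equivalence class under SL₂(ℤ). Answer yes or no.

D₁ = 29, D₂ = 29
river cycle of f (length 2): (-1, 5, 1), (1, 5, -1)
river cycle of g (length 2): (1, 5, -1), (-1, 5, 1)
cycles coincide ⇒ equivalent

yes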